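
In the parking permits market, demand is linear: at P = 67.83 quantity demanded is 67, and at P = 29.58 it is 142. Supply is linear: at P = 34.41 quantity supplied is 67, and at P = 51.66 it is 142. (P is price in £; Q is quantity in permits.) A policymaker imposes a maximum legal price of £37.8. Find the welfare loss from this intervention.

£342.46

Demand slope = (29.58 − 67.83)/(142 − 67) = −0.51, so P = 102 − 0.51Q.
Supply slope = (51.66 − 34.41)/(142 − 67) = 0.23, so P = 19 + 0.23Q.
Competitive equilibrium: 102 − 0.51Q = 19 + 0.23Q → Q* = 112.1622, P* = 44.7973.
At the ceiling P = 37.8, quantity supplied = (37.8 − 19)/0.23 = 81.7391.
Willingness to pay at Q' = 81.7391: 102 − 0.51·81.7391 = 60.3131.
ΔQ = 112.1622 − 81.7391 = 30.4231; wedge = 60.3131 − 37.8 = 22.5131.
The triangle = ½ × 30.4231 × 22.5131 = £342.46.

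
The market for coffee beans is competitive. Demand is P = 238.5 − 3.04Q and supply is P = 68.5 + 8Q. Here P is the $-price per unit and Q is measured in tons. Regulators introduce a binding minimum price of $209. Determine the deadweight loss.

$179.01

Competitive equilibrium: 238.5 − 3.04Q = 68.5 + 8Q → Q* = 15.3986, P* = 191.6884.
At the floor P = 209, quantity demanded = (238.5 − 209)/3.04 = 9.7039.
Sellers' marginal cost at Q' = 9.7039: 68.5 + 8·9.7039 = 146.1312.
ΔQ = 15.3986 − 9.7039 = 5.6947; wedge = 209 − 146.1312 = 62.8688.
The triangle = ½ × 5.6947 × 62.8688 = $179.01.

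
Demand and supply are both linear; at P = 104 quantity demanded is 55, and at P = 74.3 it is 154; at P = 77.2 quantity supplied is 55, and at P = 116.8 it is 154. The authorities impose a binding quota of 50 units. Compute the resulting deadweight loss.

Demand slope = (74.3 − 104)/(154 − 55) = −0.3, so P = 120.5 − 0.3Q.
Supply slope = (116.8 − 77.2)/(154 − 55) = 0.4, so P = 55.2 + 0.4Q.
Competitive equilibrium: 120.5 − 0.3Q = 55.2 + 0.4Q → Q* = 93.2857, P* = 92.5143.
At Q = 50: demand price = 120.5 − 0.3·50 = 105.5; supply price = 55.2 + 0.4·50 = 75.2.
ΔQ = 93.2857 − 50 = 43.2857; wedge = 105.5 − 75.2 = 30.3.
The triangle = ½ × 43.2857 × 30.3 = 655.78.

655.78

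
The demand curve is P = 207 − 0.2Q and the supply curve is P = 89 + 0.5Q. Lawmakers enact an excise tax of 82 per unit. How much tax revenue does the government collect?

Competitive equilibrium: 207 − 0.2Q = 89 + 0.5Q → Q* = 168.57143, P* = 173.28571.
With the tax, the buyer price exceeds the seller price by 82: (207 − 0.2Q) − (89 + 0.5Q) = 82 → Q' = 51.42857.
Tax revenue = 82 × 51.42857 = 4217.14.

4217.14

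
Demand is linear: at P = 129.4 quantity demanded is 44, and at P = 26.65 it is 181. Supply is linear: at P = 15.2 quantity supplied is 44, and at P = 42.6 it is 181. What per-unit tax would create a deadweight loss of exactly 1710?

57

Demand slope = (26.65 − 129.4)/(181 − 44) = −0.75, so P = 162.4 − 0.75Q.
Supply slope = (42.6 − 15.2)/(181 − 44) = 0.2, so P = 6.4 + 0.2Q.
Competitive equilibrium: 162.4 − 0.75Q = 6.4 + 0.2Q → Q* = 164.2105, P* = 39.2421.
A tax t gives ΔQ = t/0.95 and wedge t, so DWL = t²/1.9.
t²/1.9 = 1710 → t² = 3249 → t = 57.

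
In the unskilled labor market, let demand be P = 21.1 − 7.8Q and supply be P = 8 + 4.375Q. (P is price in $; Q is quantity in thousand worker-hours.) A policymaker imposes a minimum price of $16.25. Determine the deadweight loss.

Competitive equilibrium: 21.1 − 7.8Q = 8 + 4.375Q → Q* = 1.076, P* = 12.7074.
At the floor P = 16.25, quantity demanded = (21.1 − 16.25)/7.8 = 0.6218.
Sellers' marginal cost at Q' = 0.6218: 8 + 4.375·0.6218 = 10.7204.
ΔQ = 1.076 − 0.6218 = 0.4542; wedge = 16.25 − 10.7204 = 5.5296.
The triangle = ½ × 0.4542 × 5.5296 = $1.26 thousand.

$1.26 thousand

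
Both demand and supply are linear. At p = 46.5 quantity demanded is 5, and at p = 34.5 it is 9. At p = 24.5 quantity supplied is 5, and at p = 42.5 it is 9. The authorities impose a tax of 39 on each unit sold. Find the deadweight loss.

101.40

Demand slope = (34.5 − 46.5)/(9 − 5) = −3, so p = 61.5 − 3q.
Supply slope = (42.5 − 24.5)/(9 − 5) = 4.5, so p = 2 + 4.5q.
Competitive equilibrium: 61.5 − 3q = 2 + 4.5q → q* = 7.9333, p* = 37.7.
With the tax, the buyer price exceeds the seller price by 39: (61.5 − 3q) − (2 + 4.5q) = 39 → q' = 2.7333.
Δq = 7.9333 − 2.7333 = 5.2; the wedge equals the tax, 39.
DWL = ½ × 5.2 × 39 = 101.40.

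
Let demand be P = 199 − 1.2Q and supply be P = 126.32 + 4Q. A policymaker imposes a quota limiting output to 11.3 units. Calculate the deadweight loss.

Competitive equilibrium: 199 − 1.2Q = 126.32 + 4Q → Q* = 13.9769, P* = 182.2277.
At Q = 11.3: demand price = 199 − 1.2·11.3 = 185.44; supply price = 126.32 + 4·11.3 = 171.52.
ΔQ = 13.9769 − 11.3 = 2.6769; wedge = 185.44 − 171.52 = 13.92.
DWL = ½ × 2.6769 × 13.92 = 18.63.

18.63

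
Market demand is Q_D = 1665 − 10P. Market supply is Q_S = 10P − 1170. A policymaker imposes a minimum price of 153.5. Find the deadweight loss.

1380.625

In inverse form: demand P = 166.5 − 0.1Q, supply P = 117 + 0.1Q.
Competitive equilibrium: 166.5 − 0.1Q = 117 + 0.1Q → Q* = 247.5, P* = 141.75.
At the floor P = 153.5, quantity demanded = (166.5 − 153.5)/0.1 = 130.
Sellers' marginal cost at Q' = 130: 117 + 0.1·130 = 130.
ΔQ = 247.5 − 130 = 117.5; wedge = 153.5 − 130 = 23.5.
The triangle = ½ × 117.5 × 23.5 = 1380.625.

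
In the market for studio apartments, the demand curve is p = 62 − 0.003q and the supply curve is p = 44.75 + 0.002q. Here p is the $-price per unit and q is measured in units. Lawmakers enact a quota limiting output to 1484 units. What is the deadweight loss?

$9662.89

Competitive equilibrium: 62 − 0.003q = 44.75 + 0.002q → q* = 3450, p* = 51.65.
At q = 1484: demand price = 62 − 0.003·1484 = 57.548; supply price = 44.75 + 0.002·1484 = 47.718.
Δq = 3450 − 1484 = 1966; wedge = 57.548 − 47.718 = 9.83.
Welfare loss = ½ × 1966 × 9.83 = $9662.89.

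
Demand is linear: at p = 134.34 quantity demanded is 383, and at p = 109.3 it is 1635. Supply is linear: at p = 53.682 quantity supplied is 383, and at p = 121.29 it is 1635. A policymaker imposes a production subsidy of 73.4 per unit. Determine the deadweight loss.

Demand slope = (109.3 − 134.34)/(1635 − 383) = −0.02, so p = 142 − 0.02q.
Supply slope = (121.29 − 53.682)/(1635 − 383) = 0.054, so p = 33 + 0.054q.
Competitive equilibrium: 142 − 0.02q = 33 + 0.054q → q* = 1472.973, p* = 112.5405.
The subsidy lowers effective supply by 73.4: p = 0.054q − 40.4.
New quantity: 142 − 0.02q = 0.054q − 40.4 → q' = 2464.8649.
Overproduction Δq = 2464.8649 − 1472.973 = 991.8919; wedge = subsidy = 73.4.
Welfare loss = ½ × 991.8919 × 73.4 = 36402.43.

36402.43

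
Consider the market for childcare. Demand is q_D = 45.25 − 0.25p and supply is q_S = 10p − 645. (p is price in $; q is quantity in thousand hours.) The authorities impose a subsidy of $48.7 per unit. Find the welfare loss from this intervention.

In inverse form: demand p = 181 − 4q, supply p = 64.5 + 0.1q.
Competitive equilibrium: 181 − 4q = 64.5 + 0.1q → q* = 28.4146, p* = 67.3415.
The subsidy lowers effective supply by 48.7: p = 15.8 + 0.1q.
New quantity: 181 − 4q = 15.8 + 0.1q → q' = 40.2927.
Overproduction Δq = 40.2927 − 28.4146 = 11.8781; wedge = subsidy = 48.7.
DWL = ½ × 11.8781 × 48.7 = $289.23 thousand.

$289.23 thousand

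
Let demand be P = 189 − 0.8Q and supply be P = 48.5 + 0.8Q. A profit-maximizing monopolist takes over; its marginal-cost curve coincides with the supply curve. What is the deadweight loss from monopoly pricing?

Competitive equilibrium: 189 − 0.8Q = 48.5 + 0.8Q → Q* = 87.8125, P* = 118.75.
Marginal revenue: MR = 189 − 1.6Q. Set MR = MC: 189 − 1.6Q = 48.5 + 0.8Q → Q_m = 58.54167.
Price P_m = 189 − 0.8·58.54167 = 142.16666; MC(Q_m) = 48.5 + 0.8·58.54167 = 95.33334.
Competitive Q* = 87.8125, so ΔQ = 29.27083; wedge = 142.16666 − 95.33334 = 46.83332.
Welfare loss = ½ × 29.27083 × 46.83332 = 685.43.

685.43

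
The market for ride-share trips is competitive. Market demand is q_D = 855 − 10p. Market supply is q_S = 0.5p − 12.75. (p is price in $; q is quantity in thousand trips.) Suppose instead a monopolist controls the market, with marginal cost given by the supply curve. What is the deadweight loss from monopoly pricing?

In inverse form: demand p = 85.5 − 0.1q, supply p = 25.5 + 2q.
Competitive equilibrium: 85.5 − 0.1q = 25.5 + 2q → q* = 28.5714, p* = 82.6429.
Marginal revenue: MR = 85.5 − 0.2q. Set MR = MC: 85.5 − 0.2q = 25.5 + 2q → q_m = 27.2727.
Price p_m = 85.5 − 0.1·27.2727 = 82.7727; MC(q_m) = 25.5 + 2·27.2727 = 80.0454.
Competitive q* = 28.5714, so Δq = 1.2987; wedge = 82.7727 − 80.0454 = 2.7273.
DWL = ½ × 1.2987 × 2.7273 = $1.77 thousand.

$1.77 thousand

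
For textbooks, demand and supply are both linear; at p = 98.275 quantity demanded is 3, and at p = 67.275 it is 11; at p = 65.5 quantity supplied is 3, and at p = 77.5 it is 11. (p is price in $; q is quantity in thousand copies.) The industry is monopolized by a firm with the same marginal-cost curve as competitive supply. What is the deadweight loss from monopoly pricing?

Demand slope = (67.275 − 98.275)/(11 − 3) = −3.875, so p = 109.9 − 3.875q.
Supply slope = (77.5 − 65.5)/(11 − 3) = 1.5, so p = 61 + 1.5q.
Competitive equilibrium: 109.9 − 3.875q = 61 + 1.5q → q* = 9.0977, p* = 74.6465.
Marginal revenue: MR = 109.9 − 7.75q. Set MR = MC: 109.9 − 7.75q = 61 + 1.5q → q_m = 5.2865.
Price p_m = 109.9 − 3.875·5.2865 = 89.4148; MC(q_m) = 61 + 1.5·5.2865 = 68.9298.
Competitive q* = 9.0977, so Δq = 3.8112; wedge = 89.4148 − 68.9298 = 20.485.
Welfare loss = ½ × 3.8112 × 20.485 = $39.04 thousand.

$39.04 thousand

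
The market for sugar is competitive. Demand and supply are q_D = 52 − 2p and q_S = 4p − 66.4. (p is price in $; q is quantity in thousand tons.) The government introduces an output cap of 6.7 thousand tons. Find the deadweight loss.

$12.76 thousand

In inverse form: demand p = 26 − 0.5q, supply p = 16.6 + 0.25q.
Competitive equilibrium: 26 − 0.5q = 16.6 + 0.25q → q* = 12.5333, p* = 19.7333.
At q = 6.7: demand price = 26 − 0.5·6.7 = 22.65; supply price = 16.6 + 0.25·6.7 = 18.275.
Δq = 12.5333 − 6.7 = 5.8333; wedge = 22.65 − 18.275 = 4.375.
Deadweight loss = ½ × 5.8333 × 4.375 = $12.76 thousand.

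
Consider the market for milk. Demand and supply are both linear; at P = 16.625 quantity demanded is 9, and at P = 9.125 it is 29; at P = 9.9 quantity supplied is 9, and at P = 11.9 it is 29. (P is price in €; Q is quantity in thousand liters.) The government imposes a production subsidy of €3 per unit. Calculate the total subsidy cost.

Demand slope = (9.125 − 16.625)/(29 − 9) = −0.375, so P = 20 − 0.375Q.
Supply slope = (11.9 − 9.9)/(29 − 9) = 0.1, so P = 9 + 0.1Q.
Competitive equilibrium: 20 − 0.375Q = 9 + 0.1Q → Q* = 23.1579, P* = 11.3158.
The subsidy lowers effective supply by 3: P = 6 + 0.1Q.
New quantity: 20 − 0.375Q = 6 + 0.1Q → Q' = 29.4737.
Total subsidy cost = 3 × 29.4737 = €88.42 thousand.

€88.42 thousand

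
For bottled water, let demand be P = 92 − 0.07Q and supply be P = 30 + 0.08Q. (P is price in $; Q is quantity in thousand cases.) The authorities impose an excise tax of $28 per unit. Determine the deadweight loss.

Competitive equilibrium: 92 − 0.07Q = 30 + 0.08Q → Q* = 413.3333, P* = 63.0667.
With the tax, the buyer price exceeds the seller price by 28: (92 − 0.07Q) − (30 + 0.08Q) = 28 → Q' = 226.6667.
ΔQ = 413.3333 − 226.6667 = 186.6666; the wedge equals the tax, 28.
The triangle = ½ × 186.6666 × 28 = $2613.33 thousand.

$2613.33 thousand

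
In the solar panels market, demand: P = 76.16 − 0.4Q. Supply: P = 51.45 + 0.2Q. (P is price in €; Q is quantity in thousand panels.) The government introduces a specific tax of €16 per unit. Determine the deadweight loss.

Competitive equilibrium: 76.16 − 0.4Q = 51.45 + 0.2Q → Q* = 41.1833, P* = 59.6867.
With the tax, the buyer price exceeds the seller price by 16: (76.16 − 0.4Q) − (51.45 + 0.2Q) = 16 → Q' = 14.5167.
ΔQ = 41.1833 − 14.5167 = 26.6666; the wedge equals the tax, 16.
The triangle = ½ × 26.6666 × 16 = €213.33 thousand.

€213.33 thousand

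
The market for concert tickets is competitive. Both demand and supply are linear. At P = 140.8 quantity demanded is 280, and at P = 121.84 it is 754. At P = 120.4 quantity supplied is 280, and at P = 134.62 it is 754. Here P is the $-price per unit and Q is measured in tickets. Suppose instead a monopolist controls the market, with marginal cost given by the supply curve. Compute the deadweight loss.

$1511.22

Demand slope = (121.84 − 140.8)/(754 − 280) = −0.04, so P = 152 − 0.04Q.
Supply slope = (134.62 − 120.4)/(754 − 280) = 0.03, so P = 112 + 0.03Q.
Competitive equilibrium: 152 − 0.04Q = 112 + 0.03Q → Q* = 571.42857, P* = 129.14286.
Marginal revenue: MR = 152 − 0.08Q. Set MR = MC: 152 − 0.08Q = 112 + 0.03Q → Q_m = 363.63636.
Price P_m = 152 − 0.04·363.63636 = 137.45455; MC(Q_m) = 112 + 0.03·363.63636 = 122.90909.
Competitive Q* = 571.42857, so ΔQ = 207.79221; wedge = 137.45455 − 122.90909 = 14.54546.
Deadweight loss = ½ × 207.79221 × 14.54546 = $1511.22.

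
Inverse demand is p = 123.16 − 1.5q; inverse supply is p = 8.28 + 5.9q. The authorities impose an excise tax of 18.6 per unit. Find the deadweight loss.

Competitive equilibrium: 123.16 − 1.5q = 8.28 + 5.9q → q* = 15.5243, p* = 99.8735.
With the tax, the buyer price exceeds the seller price by 18.6: (123.16 − 1.5q) − (8.28 + 5.9q) = 18.6 → q' = 13.0108.
Δq = 15.5243 − 13.0108 = 2.5135; the wedge equals the tax, 18.6.
The triangle = ½ × 2.5135 × 18.6 = 23.38.

23.38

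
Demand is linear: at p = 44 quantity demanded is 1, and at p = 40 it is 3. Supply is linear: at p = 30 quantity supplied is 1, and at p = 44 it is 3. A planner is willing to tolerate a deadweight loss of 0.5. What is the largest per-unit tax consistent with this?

Demand slope = (40 − 44)/(3 − 1) = −2, so p = 46 − 2q.
Supply slope = (44 − 30)/(3 − 1) = 7, so p = 23 + 7q.
Competitive equilibrium: 46 − 2q = 23 + 7q → q* = 2.5556, p* = 40.8889.
A tax t gives Δq = t/9 and wedge t, so DWL = t²/18.
t²/18 = 0.5 → t² = 9 → t = 3.

3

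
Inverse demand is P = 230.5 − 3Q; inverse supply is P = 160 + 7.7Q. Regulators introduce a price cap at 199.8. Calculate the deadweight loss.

10.79

Competitive equilibrium: 230.5 − 3Q = 160 + 7.7Q → Q* = 6.5888, P* = 210.7336.
At the ceiling P = 199.8, quantity supplied = (199.8 − 160)/7.7 = 5.1688.
Willingness to pay at Q' = 5.1688: 230.5 − 3·5.1688 = 214.9936.
ΔQ = 6.5888 − 5.1688 = 1.42; wedge = 214.9936 − 199.8 = 15.1936.
The triangle = ½ × 1.42 × 15.1936 = 10.79.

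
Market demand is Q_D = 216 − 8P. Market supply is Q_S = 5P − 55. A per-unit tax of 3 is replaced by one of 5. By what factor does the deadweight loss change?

2.778

In inverse form: demand P = 27 − 0.125Q, supply P = 11 + 0.2Q.
Competitive equilibrium: 27 − 0.125Q = 11 + 0.2Q → Q* = 49.2308, P* = 20.8462.
For a per-unit tax t: ΔQ = t/0.325, so DWL = ½·t·(t/0.325) = t²/0.65.
At t = 3: DWL = 13.846. At t = 5: DWL = 38.462.
Ratio = (5/3)² = 2.778.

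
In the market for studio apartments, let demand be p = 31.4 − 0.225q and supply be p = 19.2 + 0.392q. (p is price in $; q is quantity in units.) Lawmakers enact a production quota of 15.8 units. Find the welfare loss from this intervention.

$4.87

Competitive equilibrium: 31.4 − 0.225q = 19.2 + 0.392q → q* = 19.7731, p* = 26.9511.
At q = 15.8: demand price = 31.4 − 0.225·15.8 = 27.845; supply price = 19.2 + 0.392·15.8 = 25.3936.
Δq = 19.7731 − 15.8 = 3.9731; wedge = 27.845 − 25.3936 = 2.4514.
Deadweight loss = ½ × 3.9731 × 2.4514 = $4.87.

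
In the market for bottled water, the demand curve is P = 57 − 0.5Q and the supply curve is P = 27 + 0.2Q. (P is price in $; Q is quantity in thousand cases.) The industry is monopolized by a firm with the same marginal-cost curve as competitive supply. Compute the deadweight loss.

Competitive equilibrium: 57 − 0.5Q = 27 + 0.2Q → Q* = 42.8571, P* = 35.5714.
Marginal revenue: MR = 57 − Q. Set MR = MC: 57 − Q = 27 + 0.2Q → Q_m = 25.
Price P_m = 57 − 0.5·25 = 44.5; MC(Q_m) = 27 + 0.2·25 = 32.
Competitive Q* = 42.8571, so ΔQ = 17.8571; wedge = 44.5 − 32 = 12.5.
DWL = ½ × 17.8571 × 12.5 = $111.61 thousand.

$111.61 thousand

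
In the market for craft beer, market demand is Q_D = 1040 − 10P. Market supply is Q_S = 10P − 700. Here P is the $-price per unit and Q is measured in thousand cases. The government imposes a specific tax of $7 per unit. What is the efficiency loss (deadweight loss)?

In inverse form: demand P = 104 − 0.1Q, supply P = 70 + 0.1Q.
Competitive equilibrium: 104 − 0.1Q = 70 + 0.1Q → Q* = 170, P* = 87.
With the tax, the buyer price exceeds the seller price by 7: (104 − 0.1Q) − (70 + 0.1Q) = 7 → Q' = 135.
ΔQ = 170 − 135 = 35; the wedge equals the tax, 7.
Deadweight loss = ½ × 35 × 7 = $122.50 thousand.

$122.50 thousand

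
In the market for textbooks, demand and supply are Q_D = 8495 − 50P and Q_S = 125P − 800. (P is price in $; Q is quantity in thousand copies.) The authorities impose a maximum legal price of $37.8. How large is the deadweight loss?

$51302.86 thousand

In inverse form: demand P = 169.9 − 0.02Q, supply P = 6.4 + 0.008Q.
Competitive equilibrium: 169.9 − 0.02Q = 6.4 + 0.008Q → Q* = 5839.2857, P* = 53.1143.
At the ceiling P = 37.8, quantity supplied = (37.8 − 6.4)/0.008 = 3925.
Willingness to pay at Q' = 3925: 169.9 − 0.02·3925 = 91.4.
ΔQ = 5839.2857 − 3925 = 1914.2857; wedge = 91.4 − 37.8 = 53.6.
Welfare loss = ½ × 1914.2857 × 53.6 = $51302.86 thousand.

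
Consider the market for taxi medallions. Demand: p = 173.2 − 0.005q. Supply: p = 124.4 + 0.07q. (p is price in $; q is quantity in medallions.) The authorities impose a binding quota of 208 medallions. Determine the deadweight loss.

Competitive equilibrium: 173.2 − 0.005q = 124.4 + 0.07q → q* = 650.6667, p* = 169.9467.
At q = 208: demand price = 173.2 − 0.005·208 = 172.16; supply price = 124.4 + 0.07·208 = 138.96.
Δq = 650.6667 − 208 = 442.6667; wedge = 172.16 − 138.96 = 33.2.
The triangle = ½ × 442.6667 × 33.2 = $7348.27.

$7348.27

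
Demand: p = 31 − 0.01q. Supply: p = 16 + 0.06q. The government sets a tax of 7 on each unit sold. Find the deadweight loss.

350

Competitive equilibrium: 31 − 0.01q = 16 + 0.06q → q* = 214.2857, p* = 28.8571.
With the tax, the buyer price exceeds the seller price by 7: (31 − 0.01q) − (16 + 0.06q) = 7 → q' = 114.2857.
Δq = 214.2857 − 114.2857 = 100; the wedge equals the tax, 7.
DWL = ½ × 100 × 7 = 350.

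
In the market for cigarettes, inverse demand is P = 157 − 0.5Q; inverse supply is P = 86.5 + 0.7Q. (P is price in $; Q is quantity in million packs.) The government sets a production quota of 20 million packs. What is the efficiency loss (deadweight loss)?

$900.94 million

Competitive equilibrium: 157 − 0.5Q = 86.5 + 0.7Q → Q* = 58.75, P* = 127.625.
At Q = 20: demand price = 157 − 0.5·20 = 147; supply price = 86.5 + 0.7·20 = 100.5.
ΔQ = 58.75 − 20 = 38.75; wedge = 147 − 100.5 = 46.5.
DWL = ½ × 38.75 × 46.5 = $900.94 million.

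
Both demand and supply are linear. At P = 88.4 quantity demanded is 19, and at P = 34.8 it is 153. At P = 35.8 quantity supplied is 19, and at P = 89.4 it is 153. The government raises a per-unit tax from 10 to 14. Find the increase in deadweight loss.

60

Demand slope = (34.8 − 88.4)/(153 − 19) = −0.4, so P = 96 − 0.4Q.
Supply slope = (89.4 − 35.8)/(153 − 19) = 0.4, so P = 28.2 + 0.4Q.
Competitive equilibrium: 96 − 0.4Q = 28.2 + 0.4Q → Q* = 84.75, P* = 62.1.
For a per-unit tax t: ΔQ = t/0.8, so DWL = ½·t·(t/0.8) = t²/1.6.
At t = 10: DWL = 62.5. At t = 14: DWL = 122.5.
Increase = 122.5 − 62.5 = 60.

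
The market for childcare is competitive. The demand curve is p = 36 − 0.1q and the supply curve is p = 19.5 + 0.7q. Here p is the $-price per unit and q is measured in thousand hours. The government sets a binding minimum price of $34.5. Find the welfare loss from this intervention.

$12.66 thousand

Competitive equilibrium: 36 − 0.1q = 19.5 + 0.7q → q* = 20.625, p* = 33.9375.
At the floor p = 34.5, quantity demanded = (36 − 34.5)/0.1 = 15.
Sellers' marginal cost at q' = 15: 19.5 + 0.7·15 = 30.
Δq = 20.625 − 15 = 5.625; wedge = 34.5 − 30 = 4.5.
DWL = ½ × 5.625 × 4.5 = $12.66 thousand.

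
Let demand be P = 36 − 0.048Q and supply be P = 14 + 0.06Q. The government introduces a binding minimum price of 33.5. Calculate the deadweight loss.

Competitive equilibrium: 36 − 0.048Q = 14 + 0.06Q → Q* = 203.7037, P* = 26.2222.
At the floor P = 33.5, quantity demanded = (36 − 33.5)/0.048 = 52.0833.
Sellers' marginal cost at Q' = 52.0833: 14 + 0.06·52.0833 = 17.125.
ΔQ = 203.7037 − 52.0833 = 151.6204; wedge = 33.5 − 17.125 = 16.375.
Deadweight loss = ½ × 151.6204 × 16.375 = 1241.39.

1241.39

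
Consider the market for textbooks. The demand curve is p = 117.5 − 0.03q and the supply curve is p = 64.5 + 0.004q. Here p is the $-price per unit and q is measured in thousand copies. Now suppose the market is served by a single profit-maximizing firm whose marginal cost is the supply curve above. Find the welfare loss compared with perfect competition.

Competitive equilibrium: 117.5 − 0.03q = 64.5 + 0.004q → q* = 1558.82353, p* = 70.73529.
Marginal revenue: MR = 117.5 − 0.06q. Set MR = MC: 117.5 − 0.06q = 64.5 + 0.004q → q_m = 828.125.
Price p_m = 117.5 − 0.03·828.125 = 92.65625; MC(q_m) = 64.5 + 0.004·828.125 = 67.8125.
Competitive q* = 1558.82353, so Δq = 730.69853; wedge = 92.65625 − 67.8125 = 24.84375.
Deadweight loss = ½ × 730.69853 × 24.84375 = $9076.65 thousand.

$9076.65 thousand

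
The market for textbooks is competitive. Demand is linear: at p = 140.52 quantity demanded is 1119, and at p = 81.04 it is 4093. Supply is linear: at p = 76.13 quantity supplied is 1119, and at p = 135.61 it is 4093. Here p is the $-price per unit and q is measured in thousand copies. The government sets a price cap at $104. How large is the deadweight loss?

Demand slope = (81.04 − 140.52)/(4093 − 1119) = −0.02, so p = 162.9 − 0.02q.
Supply slope = (135.61 − 76.13)/(4093 − 1119) = 0.02, so p = 53.75 + 0.02q.
Competitive equilibrium: 162.9 − 0.02q = 53.75 + 0.02q → q* = 2728.75, p* = 108.325.
At the ceiling p = 104, quantity supplied = (104 − 53.75)/0.02 = 2512.5.
Willingness to pay at q' = 2512.5: 162.9 − 0.02·2512.5 = 112.65.
Δq = 2728.75 − 2512.5 = 216.25; wedge = 112.65 − 104 = 8.65.
DWL = ½ × 216.25 × 8.65 = $935.28 thousand.

$935.28 thousand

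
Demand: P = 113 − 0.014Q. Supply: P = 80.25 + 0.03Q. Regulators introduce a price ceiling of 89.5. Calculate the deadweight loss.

4181.82

Competitive equilibrium: 113 − 0.014Q = 80.25 + 0.03Q → Q* = 744.31818, P* = 102.57955.
At the ceiling P = 89.5, quantity supplied = (89.5 − 80.25)/0.03 = 308.33333.
Willingness to pay at Q' = 308.33333: 113 − 0.014·308.33333 = 108.68333.
ΔQ = 744.31818 − 308.33333 = 435.98485; wedge = 108.68333 − 89.5 = 19.18333.
DWL = ½ × 435.98485 × 19.18333 = 4181.82.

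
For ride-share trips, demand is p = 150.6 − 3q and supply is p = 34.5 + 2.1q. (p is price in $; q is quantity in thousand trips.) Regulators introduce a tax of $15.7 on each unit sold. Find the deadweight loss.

$24.17 thousand

Competitive equilibrium: 150.6 − 3q = 34.5 + 2.1q → q* = 22.7647, p* = 82.3059.
With the tax, the buyer price exceeds the seller price by 15.7: (150.6 − 3q) − (34.5 + 2.1q) = 15.7 → q' = 19.6863.
Δq = 22.7647 − 19.6863 = 3.0784; the wedge equals the tax, 15.7.
Welfare loss = ½ × 3.0784 × 15.7 = $24.17 thousand.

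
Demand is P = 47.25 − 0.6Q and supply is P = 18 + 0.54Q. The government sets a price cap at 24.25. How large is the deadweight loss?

113.06

Competitive equilibrium: 47.25 − 0.6Q = 18 + 0.54Q → Q* = 25.6579, P* = 31.8553.
At the ceiling P = 24.25, quantity supplied = (24.25 − 18)/0.54 = 11.5741.
Willingness to pay at Q' = 11.5741: 47.25 − 0.6·11.5741 = 40.3055.
ΔQ = 25.6579 − 11.5741 = 14.0838; wedge = 40.3055 − 24.25 = 16.0555.
Welfare loss = ½ × 14.0838 × 16.0555 = 113.06.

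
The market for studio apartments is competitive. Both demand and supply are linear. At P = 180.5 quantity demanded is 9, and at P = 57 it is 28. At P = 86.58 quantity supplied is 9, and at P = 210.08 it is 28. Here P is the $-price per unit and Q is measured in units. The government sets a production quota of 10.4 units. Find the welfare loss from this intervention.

$220.52

Demand slope = (57 − 180.5)/(28 − 9) = −6.5, so P = 239 − 6.5Q.
Supply slope = (210.08 − 86.58)/(28 − 9) = 6.5, so P = 28.08 + 6.5Q.
Competitive equilibrium: 239 − 6.5Q = 28.08 + 6.5Q → Q* = 16.2246, P* = 133.54.
At Q = 10.4: demand price = 239 − 6.5·10.4 = 171.4; supply price = 28.08 + 6.5·10.4 = 95.68.
ΔQ = 16.2246 − 10.4 = 5.8246; wedge = 171.4 − 95.68 = 75.72.
Welfare loss = ½ × 5.8246 × 75.72 = $220.52.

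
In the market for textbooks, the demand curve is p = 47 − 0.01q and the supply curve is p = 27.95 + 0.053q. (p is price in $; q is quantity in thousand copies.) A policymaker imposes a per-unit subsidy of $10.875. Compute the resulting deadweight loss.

Competitive equilibrium: 47 − 0.01q = 27.95 + 0.053q → q* = 302.381, p* = 43.9762.
The subsidy lowers effective supply by 10.875: p = 17.075 + 0.053q.
New quantity: 47 − 0.01q = 17.075 + 0.053q → q' = 475.
Overproduction Δq = 475 − 302.381 = 172.619; wedge = subsidy = 10.875.
DWL = ½ × 172.619 × 10.875 = $938.62 thousand.

$938.62 thousand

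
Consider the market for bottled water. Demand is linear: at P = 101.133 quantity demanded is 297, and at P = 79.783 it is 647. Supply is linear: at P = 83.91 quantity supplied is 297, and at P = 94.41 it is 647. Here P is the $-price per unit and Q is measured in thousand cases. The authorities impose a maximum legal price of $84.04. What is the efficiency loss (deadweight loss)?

Demand slope = (79.783 − 101.133)/(647 − 297) = −0.061, so P = 119.25 − 0.061Q.
Supply slope = (94.41 − 83.91)/(647 − 297) = 0.03, so P = 75 + 0.03Q.
Competitive equilibrium: 119.25 − 0.061Q = 75 + 0.03Q → Q* = 486.2637, P* = 89.5879.
At the ceiling P = 84.04, quantity supplied = (84.04 − 75)/0.03 = 301.3333.
Willingness to pay at Q' = 301.3333: 119.25 − 0.061·301.3333 = 100.8687.
ΔQ = 486.2637 − 301.3333 = 184.9304; wedge = 100.8687 − 84.04 = 16.8287.
The triangle = ½ × 184.9304 × 16.8287 = $1556.07 thousand.

$1556.07 thousand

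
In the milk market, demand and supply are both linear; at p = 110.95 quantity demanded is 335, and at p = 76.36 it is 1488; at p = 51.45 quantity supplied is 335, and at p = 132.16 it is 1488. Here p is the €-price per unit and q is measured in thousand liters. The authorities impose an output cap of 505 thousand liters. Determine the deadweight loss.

Demand slope = (76.36 − 110.95)/(1488 − 335) = −0.03, so p = 121 − 0.03q.
Supply slope = (132.16 − 51.45)/(1488 − 335) = 0.07, so p = 28 + 0.07q.
Competitive equilibrium: 121 − 0.03q = 28 + 0.07q → q* = 930, p* = 93.1.
At q = 505: demand price = 121 − 0.03·505 = 105.85; supply price = 28 + 0.07·505 = 63.35.
Δq = 930 − 505 = 425; wedge = 105.85 − 63.35 = 42.5.
Deadweight loss = ½ × 425 × 42.5 = €9031.25 thousand.

€9031.25 thousand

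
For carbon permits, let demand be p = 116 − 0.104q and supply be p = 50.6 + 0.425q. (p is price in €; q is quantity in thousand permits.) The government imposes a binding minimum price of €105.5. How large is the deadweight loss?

€135.91 thousand

Competitive equilibrium: 116 − 0.104q = 50.6 + 0.425q → q* = 123.6295, p* = 103.1425.
At the floor p = 105.5, quantity demanded = (116 − 105.5)/0.104 = 100.9615.
Sellers' marginal cost at q' = 100.9615: 50.6 + 0.425·100.9615 = 93.5086.
Δq = 123.6295 − 100.9615 = 22.668; wedge = 105.5 − 93.5086 = 11.9914.
Deadweight loss = ½ × 22.668 × 11.9914 = €135.91 thousand.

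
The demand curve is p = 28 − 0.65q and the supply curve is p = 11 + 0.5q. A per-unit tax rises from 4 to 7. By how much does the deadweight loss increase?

14.35

Competitive equilibrium: 28 − 0.65q = 11 + 0.5q → q* = 14.7826, p* = 18.3913.
For a per-unit tax t: Δq = t/1.15, so DWL = ½·t·(t/1.15) = t²/2.3.
At t = 4: DWL = 6.957. At t = 7: DWL = 21.304.
Increase = 21.304 − 6.957 = 14.35.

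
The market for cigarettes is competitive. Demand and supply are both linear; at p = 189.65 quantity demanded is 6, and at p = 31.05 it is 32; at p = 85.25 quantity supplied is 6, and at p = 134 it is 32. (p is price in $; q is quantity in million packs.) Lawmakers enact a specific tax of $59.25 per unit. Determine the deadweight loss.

$220.10 million

Demand slope = (31.05 − 189.65)/(32 − 6) = −6.1, so p = 226.25 − 6.1q.
Supply slope = (134 − 85.25)/(32 − 6) = 1.875, so p = 74 + 1.875q.
Competitive equilibrium: 226.25 − 6.1q = 74 + 1.875q → q* = 19.0909, p* = 109.7955.
With the tax, the buyer price exceeds the seller price by 59.25: (226.25 − 6.1q) − (74 + 1.875q) = 59.25 → q' = 11.6614.
Δq = 19.0909 − 11.6614 = 7.4295; the wedge equals the tax, 59.25.
DWL = ½ × 7.4295 × 59.25 = $220.10 million.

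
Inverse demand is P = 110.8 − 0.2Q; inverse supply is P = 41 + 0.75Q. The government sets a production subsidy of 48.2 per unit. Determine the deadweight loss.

1222.76

Competitive equilibrium: 110.8 − 0.2Q = 41 + 0.75Q → Q* = 73.4737, P* = 96.1053.
The subsidy lowers effective supply by 48.2: P = 0.75Q − 7.2.
New quantity: 110.8 − 0.2Q = 0.75Q − 7.2 → Q' = 124.2105.
Overproduction ΔQ = 124.2105 − 73.4737 = 50.7368; wedge = subsidy = 48.2.
DWL = ½ × 50.7368 × 48.2 = 1222.76.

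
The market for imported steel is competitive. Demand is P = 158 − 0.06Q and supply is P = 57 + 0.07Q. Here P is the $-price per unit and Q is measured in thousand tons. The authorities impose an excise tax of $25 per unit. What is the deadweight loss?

Competitive equilibrium: 158 − 0.06Q = 57 + 0.07Q → Q* = 776.9231, P* = 111.3846.
With the tax, the buyer price exceeds the seller price by 25: (158 − 0.06Q) − (57 + 0.07Q) = 25 → Q' = 584.6154.
ΔQ = 776.9231 − 584.6154 = 192.3077; the wedge equals the tax, 25.
Welfare loss = ½ × 192.3077 × 25 = $2403.85 thousand.

$2403.85 thousand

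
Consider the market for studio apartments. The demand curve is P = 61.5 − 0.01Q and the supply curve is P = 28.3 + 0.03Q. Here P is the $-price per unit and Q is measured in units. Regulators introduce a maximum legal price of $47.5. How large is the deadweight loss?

Competitive equilibrium: 61.5 − 0.01Q = 28.3 + 0.03Q → Q* = 830, P* = 53.2.
At the ceiling P = 47.5, quantity supplied = (47.5 − 28.3)/0.03 = 640.
Willingness to pay at Q' = 640: 61.5 − 0.01·640 = 55.1.
ΔQ = 830 − 640 = 190; wedge = 55.1 − 47.5 = 7.6.
DWL = ½ × 190 × 7.6 = $722.

$722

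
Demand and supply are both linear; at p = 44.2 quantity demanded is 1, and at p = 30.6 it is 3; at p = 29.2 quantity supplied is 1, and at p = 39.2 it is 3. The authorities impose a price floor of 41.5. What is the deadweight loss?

4.51

Demand slope = (30.6 − 44.2)/(3 − 1) = −6.8, so p = 51 − 6.8q.
Supply slope = (39.2 − 29.2)/(3 − 1) = 5, so p = 24.2 + 5q.
Competitive equilibrium: 51 − 6.8q = 24.2 + 5q → q* = 2.2712, p* = 35.5559.
At the floor p = 41.5, quantity demanded = (51 − 41.5)/6.8 = 1.3971.
Sellers' marginal cost at q' = 1.3971: 24.2 + 5·1.3971 = 31.1855.
Δq = 2.2712 − 1.3971 = 0.8741; wedge = 41.5 − 31.1855 = 10.3145.
Deadweight loss = ½ × 0.8741 × 10.3145 = 4.51.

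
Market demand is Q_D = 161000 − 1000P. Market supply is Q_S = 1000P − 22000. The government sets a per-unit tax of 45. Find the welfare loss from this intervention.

In inverse form: demand P = 161 − 0.001Q, supply P = 22 + 0.001Q.
Competitive equilibrium: 161 − 0.001Q = 22 + 0.001Q → Q* = 69500, P* = 91.5.
With the tax, the buyer price exceeds the seller price by 45: (161 − 0.001Q) − (22 + 0.001Q) = 45 → Q' = 47000.
ΔQ = 69500 − 47000 = 22500; the wedge equals the tax, 45.
The triangle = ½ × 22500 × 45 = 506250.

506250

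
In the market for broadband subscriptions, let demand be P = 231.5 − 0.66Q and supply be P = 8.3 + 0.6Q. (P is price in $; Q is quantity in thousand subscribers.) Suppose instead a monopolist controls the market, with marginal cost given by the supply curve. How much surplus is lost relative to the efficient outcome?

$2336 thousand

Competitive equilibrium: 231.5 − 0.66Q = 8.3 + 0.6Q → Q* = 177.1429, P* = 114.5857.
Marginal revenue: MR = 231.5 − 1.32Q. Set MR = MC: 231.5 − 1.32Q = 8.3 + 0.6Q → Q_m = 116.25.
Price P_m = 231.5 − 0.66·116.25 = 154.775; MC(Q_m) = 8.3 + 0.6·116.25 = 78.05.
Competitive Q* = 177.1429, so ΔQ = 60.8929; wedge = 154.775 − 78.05 = 76.725.
Deadweight loss = ½ × 60.8929 × 76.725 = $2336 thousand.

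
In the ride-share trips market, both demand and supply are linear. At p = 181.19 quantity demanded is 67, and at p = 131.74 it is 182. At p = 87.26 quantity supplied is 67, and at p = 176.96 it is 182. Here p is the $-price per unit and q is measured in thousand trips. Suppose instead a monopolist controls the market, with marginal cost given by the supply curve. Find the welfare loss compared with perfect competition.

Demand slope = (131.74 − 181.19)/(182 − 67) = −0.43, so p = 210 − 0.43q.
Supply slope = (176.96 − 87.26)/(182 − 67) = 0.78, so p = 35 + 0.78q.
Competitive equilibrium: 210 − 0.43q = 35 + 0.78q → q* = 144.6281, p* = 147.8099.
Marginal revenue: MR = 210 − 0.86q. Set MR = MC: 210 − 0.86q = 35 + 0.78q → q_m = 106.7073.
Price p_m = 210 − 0.43·106.7073 = 164.1159; MC(q_m) = 35 + 0.78·106.7073 = 118.2317.
Competitive q* = 144.6281, so Δq = 37.9208; wedge = 164.1159 − 118.2317 = 45.8842.
Deadweight loss = ½ × 37.9208 × 45.8842 = $869.98 thousand.

$869.98 thousand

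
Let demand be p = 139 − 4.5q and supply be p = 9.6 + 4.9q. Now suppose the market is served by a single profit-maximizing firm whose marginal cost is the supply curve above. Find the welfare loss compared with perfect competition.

93.35

Competitive equilibrium: 139 − 4.5q = 9.6 + 4.9q → q* = 13.766, p* = 77.0532.
Marginal revenue: MR = 139 − 9q. Set MR = MC: 139 − 9q = 9.6 + 4.9q → q_m = 9.3094.
Price p_m = 139 − 4.5·9.3094 = 97.1077; MC(q_m) = 9.6 + 4.9·9.3094 = 55.2161.
Competitive q* = 13.766, so Δq = 4.4566; wedge = 97.1077 − 55.2161 = 41.8916.
Deadweight loss = ½ × 4.4566 × 41.8916 = 93.35.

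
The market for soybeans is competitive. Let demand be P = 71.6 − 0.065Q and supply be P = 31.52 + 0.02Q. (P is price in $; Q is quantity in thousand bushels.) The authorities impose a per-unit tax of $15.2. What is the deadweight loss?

$1359.06 thousand

Competitive equilibrium: 71.6 − 0.065Q = 31.52 + 0.02Q → Q* = 471.5294, P* = 40.9506.
With the tax, the buyer price exceeds the seller price by 15.2: (71.6 − 0.065Q) − (31.52 + 0.02Q) = 15.2 → Q' = 292.7059.
ΔQ = 471.5294 − 292.7059 = 178.8235; the wedge equals the tax, 15.2.
DWL = ½ × 178.8235 × 15.2 = $1359.06 thousand.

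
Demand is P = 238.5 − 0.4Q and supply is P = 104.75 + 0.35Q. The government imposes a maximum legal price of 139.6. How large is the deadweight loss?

Competitive equilibrium: 238.5 − 0.4Q = 104.75 + 0.35Q → Q* = 178.3333, P* = 167.1667.
At the ceiling P = 139.6, quantity supplied = (139.6 − 104.75)/0.35 = 99.5714.
Willingness to pay at Q' = 99.5714: 238.5 − 0.4·99.5714 = 198.6714.
ΔQ = 178.3333 − 99.5714 = 78.7619; wedge = 198.6714 − 139.6 = 59.0714.
Welfare loss = ½ × 78.7619 × 59.0714 = 2326.29.

2326.29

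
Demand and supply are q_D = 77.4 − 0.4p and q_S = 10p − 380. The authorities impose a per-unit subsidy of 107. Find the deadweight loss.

In inverse form: demand p = 193.5 − 2.5q, supply p = 38 + 0.1q.
Competitive equilibrium: 193.5 − 2.5q = 38 + 0.1q → q* = 59.8077, p* = 43.9808.
The subsidy lowers effective supply by 107: p = 0.1q − 69.
New quantity: 193.5 − 2.5q = 0.1q − 69 → q' = 100.9615.
Overproduction Δq = 100.9615 − 59.8077 = 41.1538; wedge = subsidy = 107.
Deadweight loss = ½ × 41.1538 × 107 = 2201.73.

2201.73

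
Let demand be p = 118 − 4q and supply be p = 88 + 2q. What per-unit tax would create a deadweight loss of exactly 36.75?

21

Competitive equilibrium: 118 − 4q = 88 + 2q → q* = 5, p* = 98.
A tax t gives Δq = t/6 and wedge t, so DWL = t²/12.
t²/12 = 36.75 → t² = 441 → t = 21.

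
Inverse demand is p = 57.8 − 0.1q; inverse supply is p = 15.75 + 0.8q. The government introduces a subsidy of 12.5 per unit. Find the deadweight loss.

86.81

Competitive equilibrium: 57.8 − 0.1q = 15.75 + 0.8q → q* = 46.7222, p* = 53.1278.
The subsidy lowers effective supply by 12.5: p = 3.25 + 0.8q.
New quantity: 57.8 − 0.1q = 3.25 + 0.8q → q' = 60.6111.
Overproduction Δq = 60.6111 − 46.7222 = 13.8889; wedge = subsidy = 12.5.
Welfare loss = ½ × 13.8889 × 12.5 = 86.81.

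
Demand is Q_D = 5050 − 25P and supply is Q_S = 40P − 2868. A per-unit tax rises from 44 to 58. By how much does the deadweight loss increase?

In inverse form: demand P = 202 − 0.04Q, supply P = 71.7 + 0.025Q.
Competitive equilibrium: 202 − 0.04Q = 71.7 + 0.025Q → Q* = 2004.6154, P* = 121.8154.
For a per-unit tax t: ΔQ = t/0.065, so DWL = ½·t·(t/0.065) = t²/0.13.
At t = 44: DWL = 14892.308. At t = 58: DWL = 25876.923.
Increase = 25876.923 − 14892.308 = 10984.62.

10984.62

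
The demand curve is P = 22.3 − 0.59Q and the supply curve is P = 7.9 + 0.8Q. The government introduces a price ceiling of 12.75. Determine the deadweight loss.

12.83

Competitive equilibrium: 22.3 − 0.59Q = 7.9 + 0.8Q → Q* = 10.3597, P* = 16.1878.
At the ceiling P = 12.75, quantity supplied = (12.75 − 7.9)/0.8 = 6.0625.
Willingness to pay at Q' = 6.0625: 22.3 − 0.59·6.0625 = 18.7231.
ΔQ = 10.3597 − 6.0625 = 4.2972; wedge = 18.7231 − 12.75 = 5.9731.
The triangle = ½ × 4.2972 × 5.9731 = 12.83.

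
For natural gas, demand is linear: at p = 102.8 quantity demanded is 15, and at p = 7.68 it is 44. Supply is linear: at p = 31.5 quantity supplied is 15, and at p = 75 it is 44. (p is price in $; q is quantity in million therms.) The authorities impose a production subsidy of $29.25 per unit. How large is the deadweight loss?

Demand slope = (7.68 − 102.8)/(44 − 15) = −3.28, so p = 152 − 3.28q.
Supply slope = (75 − 31.5)/(44 − 15) = 1.5, so p = 9 + 1.5q.
Competitive equilibrium: 152 − 3.28q = 9 + 1.5q → q* = 29.9163, p* = 53.8745.
The subsidy lowers effective supply by 29.25: p = 1.5q − 20.25.
New quantity: 152 − 3.28q = 1.5q − 20.25 → q' = 36.0356.
Overproduction Δq = 36.0356 − 29.9163 = 6.1193; wedge = subsidy = 29.25.
Deadweight loss = ½ × 6.1193 × 29.25 = $89.49 million.

$89.49 million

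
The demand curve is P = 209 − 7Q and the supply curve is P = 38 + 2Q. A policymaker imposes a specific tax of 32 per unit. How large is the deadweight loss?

56.89

Competitive equilibrium: 209 − 7Q = 38 + 2Q → Q* = 19, P* = 76.
With the tax, the buyer price exceeds the seller price by 32: (209 − 7Q) − (38 + 2Q) = 32 → Q' = 15.4444.
ΔQ = 19 − 15.4444 = 3.5556; the wedge equals the tax, 32.
Welfare loss = ½ × 3.5556 × 32 = 56.89.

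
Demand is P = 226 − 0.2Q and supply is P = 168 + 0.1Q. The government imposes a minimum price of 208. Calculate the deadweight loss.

1601.67

Competitive equilibrium: 226 − 0.2Q = 168 + 0.1Q → Q* = 193.3333, P* = 187.3333.
At the floor P = 208, quantity demanded = (226 − 208)/0.2 = 90.
Sellers' marginal cost at Q' = 90: 168 + 0.1·90 = 177.
ΔQ = 193.3333 − 90 = 103.3333; wedge = 208 − 177 = 31.
Welfare loss = ½ × 103.3333 × 31 = 1601.67.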